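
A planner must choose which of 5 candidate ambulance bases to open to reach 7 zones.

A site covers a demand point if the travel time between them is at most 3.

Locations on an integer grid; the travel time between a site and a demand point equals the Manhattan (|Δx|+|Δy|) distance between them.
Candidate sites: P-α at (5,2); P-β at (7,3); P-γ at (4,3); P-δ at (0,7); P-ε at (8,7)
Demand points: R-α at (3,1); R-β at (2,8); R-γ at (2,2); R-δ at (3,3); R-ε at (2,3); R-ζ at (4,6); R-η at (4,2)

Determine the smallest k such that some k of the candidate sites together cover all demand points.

2

Coverage sets (demand points within 3 of each site):
  P-α: {R-α, R-γ, R-δ, R-η}
  P-β: {}
  P-γ: {R-α, R-γ, R-δ, R-ε, R-ζ, R-η}
  P-δ: {R-β}
  P-ε: {}
No single site covers all 7 demand points.
But {P-γ, P-δ} covers everything, so the minimum is 2.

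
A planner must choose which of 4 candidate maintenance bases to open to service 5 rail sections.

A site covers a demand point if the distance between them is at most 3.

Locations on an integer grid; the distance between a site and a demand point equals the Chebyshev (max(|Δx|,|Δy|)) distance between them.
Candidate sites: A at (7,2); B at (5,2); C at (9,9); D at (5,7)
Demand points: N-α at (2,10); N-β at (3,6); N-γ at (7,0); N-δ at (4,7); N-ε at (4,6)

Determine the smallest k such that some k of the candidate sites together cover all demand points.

2

Coverage sets (demand points within 3 of each site):
  A: {N-γ}
  B: {N-γ}
  C: {}
  D: {N-α, N-β, N-δ, N-ε}
No single site covers all 5 demand points.
But {A, D} covers everything, so the minimum is 2.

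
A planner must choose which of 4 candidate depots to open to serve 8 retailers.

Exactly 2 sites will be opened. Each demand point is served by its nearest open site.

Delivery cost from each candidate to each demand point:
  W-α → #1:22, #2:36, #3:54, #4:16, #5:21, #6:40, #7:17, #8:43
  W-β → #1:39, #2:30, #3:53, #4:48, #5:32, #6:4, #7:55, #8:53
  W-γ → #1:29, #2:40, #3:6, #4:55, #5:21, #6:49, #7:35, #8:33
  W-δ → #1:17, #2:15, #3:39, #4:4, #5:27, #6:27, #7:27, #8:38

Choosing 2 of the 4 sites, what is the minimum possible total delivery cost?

150

Open {W-γ, W-δ}.
  #1→W-δ 17, #2→W-δ 15, #3→W-γ 6, #4→W-δ 4, #5→W-γ 21, #6→W-δ 27, #7→W-δ 27, #8→W-γ 33  ⇒ total 150.
Compare {W-β, W-δ}: total 171.
Compare {W-α, W-δ}: total 178.
No size-2 selection does better; minimum is 150.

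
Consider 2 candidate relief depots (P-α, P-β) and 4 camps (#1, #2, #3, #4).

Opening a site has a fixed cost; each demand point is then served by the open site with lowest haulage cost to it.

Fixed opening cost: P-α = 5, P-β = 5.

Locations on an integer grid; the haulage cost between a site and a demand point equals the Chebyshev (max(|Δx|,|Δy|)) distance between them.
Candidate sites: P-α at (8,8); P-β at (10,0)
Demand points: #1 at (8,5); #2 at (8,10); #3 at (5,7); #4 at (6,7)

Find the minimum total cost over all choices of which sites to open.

Open {P-α}: assign each demand point to its cheapest open site.
  #1→P-α 3, #2→P-α 2, #3→P-α 3, #4→P-α 2
  haulage cost 10, fixed 5 → total 15.
Compare {P-α, P-β}: haulage cost 10 + fixed 10 = 20.
Compare {P-β}: haulage cost 29 + fixed 5 = 34.

15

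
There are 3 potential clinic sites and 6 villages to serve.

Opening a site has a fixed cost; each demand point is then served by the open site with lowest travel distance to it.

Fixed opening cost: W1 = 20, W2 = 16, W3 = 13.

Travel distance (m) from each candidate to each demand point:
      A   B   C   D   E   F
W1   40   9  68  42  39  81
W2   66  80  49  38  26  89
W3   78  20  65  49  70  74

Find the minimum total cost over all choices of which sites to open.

Open {W1, W2}: assign each demand point to its cheapest open site.
  A→W1 40, B→W1 9, C→W2 49, D→W2 38, E→W2 26, F→W1 81
  travel distance 243, fixed 36 → total 279.
Compare {W1, W2, W3}: travel distance 236 + fixed 49 = 285.
Compare {W1}: travel distance 279 + fixed 20 = 299.
Compare {W1, W3}: travel distance 269 + fixed 33 = 302.
All other subsets cost ≥ 285. Minimum total cost: 279.

279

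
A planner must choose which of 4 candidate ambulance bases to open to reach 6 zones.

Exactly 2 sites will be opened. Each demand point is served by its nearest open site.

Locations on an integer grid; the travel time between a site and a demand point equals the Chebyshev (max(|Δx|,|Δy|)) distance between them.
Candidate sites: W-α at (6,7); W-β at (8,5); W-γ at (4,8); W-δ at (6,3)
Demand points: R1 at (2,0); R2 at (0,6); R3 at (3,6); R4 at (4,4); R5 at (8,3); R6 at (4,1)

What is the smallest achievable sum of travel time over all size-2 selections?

Open {W-γ, W-δ}.
  R1→W-δ 4, R2→W-γ 4, R3→W-γ 2, R4→W-δ 2, R5→W-δ 2, R6→W-δ 2  ⇒ total 16.
Compare {W-α, W-δ}: total 19.
Compare {W-β, W-δ}: total 19.
No size-2 selection does better; minimum is 16.

16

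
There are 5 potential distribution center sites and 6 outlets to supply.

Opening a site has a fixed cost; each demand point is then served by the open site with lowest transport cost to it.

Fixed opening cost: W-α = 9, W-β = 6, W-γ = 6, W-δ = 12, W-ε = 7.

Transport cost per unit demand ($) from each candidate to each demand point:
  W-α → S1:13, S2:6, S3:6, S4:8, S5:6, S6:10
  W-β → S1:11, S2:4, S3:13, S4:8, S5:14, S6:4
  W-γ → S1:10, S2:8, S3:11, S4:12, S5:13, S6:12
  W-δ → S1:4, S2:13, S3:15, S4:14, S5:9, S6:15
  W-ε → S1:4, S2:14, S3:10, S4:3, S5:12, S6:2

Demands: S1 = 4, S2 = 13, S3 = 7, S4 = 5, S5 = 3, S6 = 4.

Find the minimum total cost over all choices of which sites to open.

173

Open {W-α, W-β, W-ε}: assign each demand point to its cheapest open site.
  S1→W-ε 4×4=16, S2→W-β 13×4=52, S3→W-α 7×6=42, S4→W-ε 5×3=15, S5→W-α 3×6=18, S6→W-ε 4×2=8
  transport cost 151, fixed 22 → total 173.
Compare {W-α, W-β, W-γ, W-ε}: transport cost 151 + fixed 28 = 179.
Compare {W-α, W-β, W-δ, W-ε}: transport cost 151 + fixed 34 = 185.
Compare {W-α, W-β, W-γ, W-δ, W-ε}: transport cost 151 + fixed 40 = 191.
All other subsets cost ≥ 179. Minimum total cost: 173.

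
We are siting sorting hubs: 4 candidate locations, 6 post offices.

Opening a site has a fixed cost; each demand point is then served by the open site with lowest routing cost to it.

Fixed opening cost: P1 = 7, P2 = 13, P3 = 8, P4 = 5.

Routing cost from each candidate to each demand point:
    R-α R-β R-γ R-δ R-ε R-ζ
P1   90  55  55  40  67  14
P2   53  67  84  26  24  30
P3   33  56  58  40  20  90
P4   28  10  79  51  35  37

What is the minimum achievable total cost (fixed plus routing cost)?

182

Open {P1, P2, P4}: assign each demand point to its cheapest open site.
  R-α→P4 28, R-β→P4 10, R-γ→P1 55, R-δ→P2 26, R-ε→P2 24, R-ζ→P1 14
  routing cost 157, fixed 25 → total 182.
Compare {P1, P2, P3, P4}: routing cost 153 + fixed 33 = 186.
Compare {P1, P3, P4}: routing cost 167 + fixed 20 = 187.
Compare {P1, P4}: routing cost 182 + fixed 12 = 194.
All other subsets cost ≥ 186. Minimum total cost: 182.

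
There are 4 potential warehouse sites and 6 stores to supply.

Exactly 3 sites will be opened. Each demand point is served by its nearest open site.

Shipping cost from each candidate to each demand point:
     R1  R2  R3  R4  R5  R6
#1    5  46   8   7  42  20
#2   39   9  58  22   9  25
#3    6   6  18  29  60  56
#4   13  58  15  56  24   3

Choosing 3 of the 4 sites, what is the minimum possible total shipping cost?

Open {#1, #2, #4}.
  R1→#1 5, R2→#2 9, R3→#1 8, R4→#1 7, R5→#2 9, R6→#4 3  ⇒ total 41.
Compare {#1, #3, #4}: total 53.
Compare {#1, #2, #3}: total 55.
No size-3 selection does better; minimum is 41.

41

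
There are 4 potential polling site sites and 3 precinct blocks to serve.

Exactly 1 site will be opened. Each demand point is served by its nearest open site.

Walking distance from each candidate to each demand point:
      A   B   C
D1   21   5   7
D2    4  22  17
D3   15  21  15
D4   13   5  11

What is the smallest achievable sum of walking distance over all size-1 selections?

29

Open {D4}.
  A→D4 13, B→D4 5, C→D4 11  ⇒ total 29.
Compare {D1}: total 33.
Compare {D2}: total 43.
No size-1 selection does better; minimum is 29.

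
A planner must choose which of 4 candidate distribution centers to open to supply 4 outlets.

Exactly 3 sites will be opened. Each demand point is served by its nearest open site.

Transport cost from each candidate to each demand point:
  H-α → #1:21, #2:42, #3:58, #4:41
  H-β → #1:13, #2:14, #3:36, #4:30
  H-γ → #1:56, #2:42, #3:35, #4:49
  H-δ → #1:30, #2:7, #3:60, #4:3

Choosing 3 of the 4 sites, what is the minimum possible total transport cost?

58

Open {H-β, H-γ, H-δ}.
  #1→H-β 13, #2→H-δ 7, #3→H-γ 35, #4→H-δ 3  ⇒ total 58.
Compare {H-α, H-β, H-δ}: total 59.
Compare {H-α, H-γ, H-δ}: total 66.
No size-3 selection does better; minimum is 58.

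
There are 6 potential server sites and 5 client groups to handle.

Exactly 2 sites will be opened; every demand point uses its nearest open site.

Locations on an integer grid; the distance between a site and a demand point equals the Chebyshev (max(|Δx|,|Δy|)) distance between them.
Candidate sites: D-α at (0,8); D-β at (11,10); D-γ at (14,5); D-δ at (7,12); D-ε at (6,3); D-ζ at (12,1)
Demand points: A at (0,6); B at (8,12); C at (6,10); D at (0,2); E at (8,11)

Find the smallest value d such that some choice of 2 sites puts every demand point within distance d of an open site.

Open {D-α, D-β}.
  Farthest demand point is D at distance 6 (to D-α); all others are ≤ 6.
With {D-α, D-δ} the worst case is 6.
With {D-β, D-ε} the worst case is 6.
No size-2 selection achieves below 6.

6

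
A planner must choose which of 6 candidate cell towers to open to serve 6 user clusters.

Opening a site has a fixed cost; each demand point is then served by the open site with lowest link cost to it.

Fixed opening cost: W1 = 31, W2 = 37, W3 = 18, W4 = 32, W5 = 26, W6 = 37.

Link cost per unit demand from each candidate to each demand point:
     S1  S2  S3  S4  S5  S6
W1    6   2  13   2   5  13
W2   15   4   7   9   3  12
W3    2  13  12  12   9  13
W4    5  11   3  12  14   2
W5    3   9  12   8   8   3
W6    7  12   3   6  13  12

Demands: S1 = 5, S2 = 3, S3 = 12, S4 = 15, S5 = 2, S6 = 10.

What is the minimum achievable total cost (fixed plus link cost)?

Open {W1, W4}: assign each demand point to its cheapest open site.
  S1→W4 5×5=25, S2→W1 3×2=6, S3→W4 12×3=36, S4→W1 15×2=30, S5→W1 2×5=10, S6→W4 10×2=20
  link cost 127, fixed 63 → total 190.
Compare {W1, W3, W4}: link cost 112 + fixed 81 = 193.
Compare {W1, W4, W5}: link cost 117 + fixed 89 = 206.
Compare {W1, W3, W4, W5}: link cost 112 + fixed 107 = 219.
All other subsets cost ≥ 193. Minimum total cost: 190.

190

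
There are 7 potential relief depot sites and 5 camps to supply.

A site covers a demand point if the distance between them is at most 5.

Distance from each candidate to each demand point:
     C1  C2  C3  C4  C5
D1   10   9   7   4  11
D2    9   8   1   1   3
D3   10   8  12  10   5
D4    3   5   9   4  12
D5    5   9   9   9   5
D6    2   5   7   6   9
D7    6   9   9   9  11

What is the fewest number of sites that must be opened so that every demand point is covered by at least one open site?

Coverage sets (demand points within 5 of each site):
  D1: {C4}
  D2: {C3, C4, C5}
  D3: {C5}
  D4: {C1, C2, C4}
  D5: {C1, C5}
  D6: {C1, C2}
  D7: {}
No single site covers all 5 demand points.
But {D2, D4} covers everything, so the minimum is 2.

2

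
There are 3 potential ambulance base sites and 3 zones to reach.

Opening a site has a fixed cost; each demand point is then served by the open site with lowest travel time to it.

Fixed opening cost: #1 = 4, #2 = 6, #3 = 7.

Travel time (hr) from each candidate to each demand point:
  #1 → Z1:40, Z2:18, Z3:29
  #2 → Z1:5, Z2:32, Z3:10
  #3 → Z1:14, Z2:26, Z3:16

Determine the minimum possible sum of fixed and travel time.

43

Open {#1, #2}: assign each demand point to its cheapest open site.
  Z1→#2 5, Z2→#1 18, Z3→#2 10
  travel time 33, fixed 10 → total 43.
Compare {#1, #2, #3}: travel time 33 + fixed 17 = 50.
Compare {#2}: travel time 47 + fixed 6 = 53.
Compare {#2, #3}: travel time 41 + fixed 13 = 54.
All other subsets cost ≥ 50. Minimum total cost: 43.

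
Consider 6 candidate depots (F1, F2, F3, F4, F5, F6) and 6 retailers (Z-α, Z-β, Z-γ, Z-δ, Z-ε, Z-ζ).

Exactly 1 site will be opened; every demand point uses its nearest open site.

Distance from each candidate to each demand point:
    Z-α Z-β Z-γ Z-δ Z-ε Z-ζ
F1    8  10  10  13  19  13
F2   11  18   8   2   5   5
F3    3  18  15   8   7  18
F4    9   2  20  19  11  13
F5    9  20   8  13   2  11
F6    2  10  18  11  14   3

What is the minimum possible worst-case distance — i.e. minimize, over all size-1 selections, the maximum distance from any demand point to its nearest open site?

Open {F2}.
  Farthest demand point is Z-β at distance 18 (to F2); all others are ≤ 18.
With {F3} the worst case is 18.
With {F6} the worst case is 18.
No size-1 selection achieves below 18.

18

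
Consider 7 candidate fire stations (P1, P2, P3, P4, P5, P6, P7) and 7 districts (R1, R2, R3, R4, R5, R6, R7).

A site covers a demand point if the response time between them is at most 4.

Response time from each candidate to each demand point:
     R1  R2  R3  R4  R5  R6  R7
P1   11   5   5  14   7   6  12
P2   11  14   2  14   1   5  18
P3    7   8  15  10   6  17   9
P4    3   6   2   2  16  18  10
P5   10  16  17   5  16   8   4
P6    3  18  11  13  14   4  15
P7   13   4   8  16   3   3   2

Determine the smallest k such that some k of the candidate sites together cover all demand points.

Coverage sets (demand points within 4 of each site):
  P1: {}
  P2: {R3, R5}
  P3: {}
  P4: {R1, R3, R4}
  P5: {R7}
  P6: {R1, R6}
  P7: {R2, R5, R6, R7}
No single site covers all 7 demand points.
But {P4, P7} covers everything, so the minimum is 2.

2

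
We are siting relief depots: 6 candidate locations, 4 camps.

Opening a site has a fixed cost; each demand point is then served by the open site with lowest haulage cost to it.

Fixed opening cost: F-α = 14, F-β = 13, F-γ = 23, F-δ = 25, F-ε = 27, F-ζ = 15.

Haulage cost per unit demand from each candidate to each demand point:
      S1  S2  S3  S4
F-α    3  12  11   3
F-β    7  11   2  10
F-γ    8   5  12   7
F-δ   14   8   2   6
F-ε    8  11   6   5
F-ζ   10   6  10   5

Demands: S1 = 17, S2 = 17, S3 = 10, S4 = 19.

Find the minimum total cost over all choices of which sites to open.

Open {F-α, F-β, F-γ}: assign each demand point to its cheapest open site.
  S1→F-α 17×3=51, S2→F-γ 17×5=85, S3→F-β 10×2=20, S4→F-α 19×3=57
  haulage cost 213, fixed 50 → total 263.
Compare {F-α, F-β, F-ζ}: haulage cost 230 + fixed 42 = 272.
Compare {F-α, F-γ, F-δ}: haulage cost 213 + fixed 62 = 275.
Compare {F-α, F-β, F-γ, F-ζ}: haulage cost 213 + fixed 65 = 278.
All other subsets cost ≥ 272. Minimum total cost: 263.

263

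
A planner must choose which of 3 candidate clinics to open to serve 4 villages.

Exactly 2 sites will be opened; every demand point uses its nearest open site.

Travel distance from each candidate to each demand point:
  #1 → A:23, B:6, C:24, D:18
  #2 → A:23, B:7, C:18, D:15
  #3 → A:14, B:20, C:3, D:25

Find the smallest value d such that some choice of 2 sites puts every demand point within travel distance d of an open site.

15

Open {#2, #3}.
  Farthest demand point is D at travel distance 15 (to #2); all others are ≤ 15.
With {#1, #3} the worst case is 18.
With {#1, #2} the worst case is 23.
No size-2 selection achieves below 15.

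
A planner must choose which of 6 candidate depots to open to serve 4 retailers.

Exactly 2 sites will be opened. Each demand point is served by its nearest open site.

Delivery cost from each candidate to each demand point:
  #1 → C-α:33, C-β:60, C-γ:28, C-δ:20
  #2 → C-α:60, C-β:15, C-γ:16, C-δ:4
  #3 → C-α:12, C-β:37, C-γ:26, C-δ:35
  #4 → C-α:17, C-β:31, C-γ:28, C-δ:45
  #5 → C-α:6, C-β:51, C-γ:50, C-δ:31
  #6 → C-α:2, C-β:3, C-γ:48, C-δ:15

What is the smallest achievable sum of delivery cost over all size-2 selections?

Open {#2, #6}.
  C-α→#6 2, C-β→#6 3, C-γ→#2 16, C-δ→#2 4  ⇒ total 25.
Compare {#2, #5}: total 41.
Compare {#3, #6}: total 46.
No size-2 selection does better; minimum is 25.

25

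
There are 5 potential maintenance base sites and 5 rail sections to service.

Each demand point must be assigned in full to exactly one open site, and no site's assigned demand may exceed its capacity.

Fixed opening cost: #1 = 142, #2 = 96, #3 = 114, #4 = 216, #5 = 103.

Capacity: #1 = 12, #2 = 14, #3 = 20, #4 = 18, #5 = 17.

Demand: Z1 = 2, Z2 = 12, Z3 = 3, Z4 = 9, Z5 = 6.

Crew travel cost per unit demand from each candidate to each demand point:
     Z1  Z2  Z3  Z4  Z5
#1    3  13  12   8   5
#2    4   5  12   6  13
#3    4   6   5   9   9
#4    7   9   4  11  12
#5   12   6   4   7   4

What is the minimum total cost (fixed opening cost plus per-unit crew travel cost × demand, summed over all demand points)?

399

Open {#3, #5}; cheapest assignment that respects the capacities:
  #3 (cap 20, load 17): Z1, Z2, Z3 — cost 2×4 + 12×6 + 3×5 = 95
  #5 (cap 17, load 15): Z4, Z5 — cost 9×7 + 6×4 = 87
  Shipping 182, fixed 217 → total 399.
  Any other capacity-feasible assignment to {#3, #5} ships for at least 182.
Compare {#2, #3}: its best feasible assignment gives total 428.
Compare {#2, #3, #5}: its best feasible assignment gives total 483.
Every other set of open sites that can feasibly serve all demand totals ≥ 428 even under its best assignment. Minimum: 399.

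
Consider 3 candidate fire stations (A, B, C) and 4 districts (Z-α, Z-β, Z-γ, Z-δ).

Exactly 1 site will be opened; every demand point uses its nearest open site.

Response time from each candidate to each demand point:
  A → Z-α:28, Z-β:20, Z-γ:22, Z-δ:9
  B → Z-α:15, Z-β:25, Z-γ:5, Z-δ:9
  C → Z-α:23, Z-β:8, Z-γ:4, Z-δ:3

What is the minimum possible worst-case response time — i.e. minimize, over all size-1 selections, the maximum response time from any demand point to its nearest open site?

Open {C}.
  Farthest demand point is Z-α at response time 23 (to C); all others are ≤ 23.
With {B} the worst case is 25.
With {A} the worst case is 28.
No size-1 selection achieves below 23.

23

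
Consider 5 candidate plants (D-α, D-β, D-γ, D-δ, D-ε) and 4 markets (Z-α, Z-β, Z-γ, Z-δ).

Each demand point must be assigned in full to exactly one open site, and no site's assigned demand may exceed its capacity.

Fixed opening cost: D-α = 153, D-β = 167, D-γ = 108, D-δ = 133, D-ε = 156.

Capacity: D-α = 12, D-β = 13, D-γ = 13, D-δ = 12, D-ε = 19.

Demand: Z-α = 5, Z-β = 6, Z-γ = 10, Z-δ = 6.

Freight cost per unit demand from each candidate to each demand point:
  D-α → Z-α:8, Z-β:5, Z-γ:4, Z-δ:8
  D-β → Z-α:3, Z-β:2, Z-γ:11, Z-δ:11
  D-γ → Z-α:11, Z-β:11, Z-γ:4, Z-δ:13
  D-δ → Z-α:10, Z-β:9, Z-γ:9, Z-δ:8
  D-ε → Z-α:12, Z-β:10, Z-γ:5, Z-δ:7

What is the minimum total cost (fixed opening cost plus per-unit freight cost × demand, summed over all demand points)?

Open {D-β, D-ε}; cheapest assignment that respects the capacities:
  D-β (cap 13, load 11): Z-α, Z-β — cost 5×3 + 6×2 = 27
  D-ε (cap 19, load 16): Z-γ, Z-δ — cost 10×5 + 6×7 = 92
  Shipping 119, fixed 323 → total 442.
  Any other capacity-feasible assignment to {D-β, D-ε} ships for at least 119.
Compare {D-γ, D-ε}: its best feasible assignment gives total 466.
Compare {D-α, D-ε}: its best feasible assignment gives total 471.
Every other set of open sites that can feasibly serve all demand totals ≥ 466 even under its best assignment. Minimum: 442.

442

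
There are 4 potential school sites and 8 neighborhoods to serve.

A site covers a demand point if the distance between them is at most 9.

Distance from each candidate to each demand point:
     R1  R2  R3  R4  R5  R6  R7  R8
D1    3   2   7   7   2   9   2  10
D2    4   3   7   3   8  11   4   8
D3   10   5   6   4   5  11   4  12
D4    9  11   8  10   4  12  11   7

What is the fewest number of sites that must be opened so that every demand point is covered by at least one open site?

2

Coverage sets (demand points within 9 of each site):
  D1: {R1, R2, R3, R4, R5, R6, R7}
  D2: {R1, R2, R3, R4, R5, R7, R8}
  D3: {R2, R3, R4, R5, R7}
  D4: {R1, R3, R5, R8}
No single site covers all 8 demand points.
But {D1, D2} covers everything, so the minimum is 2.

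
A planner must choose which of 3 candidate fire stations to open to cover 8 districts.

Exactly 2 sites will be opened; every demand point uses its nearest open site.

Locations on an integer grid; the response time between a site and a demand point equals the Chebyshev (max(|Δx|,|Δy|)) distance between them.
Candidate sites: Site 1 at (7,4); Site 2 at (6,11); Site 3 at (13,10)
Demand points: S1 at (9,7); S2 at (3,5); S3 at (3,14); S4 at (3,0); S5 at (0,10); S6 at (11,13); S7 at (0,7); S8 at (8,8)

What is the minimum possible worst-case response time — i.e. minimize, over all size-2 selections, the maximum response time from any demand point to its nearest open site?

Open {Site 1, Site 2}.
  Farthest demand point is S5 at response time 6 (to Site 2); all others are ≤ 6.
With {Site 1, Site 3} the worst case is 10.
With {Site 2, Site 3} the worst case is 10.
No size-2 selection achieves below 6.

6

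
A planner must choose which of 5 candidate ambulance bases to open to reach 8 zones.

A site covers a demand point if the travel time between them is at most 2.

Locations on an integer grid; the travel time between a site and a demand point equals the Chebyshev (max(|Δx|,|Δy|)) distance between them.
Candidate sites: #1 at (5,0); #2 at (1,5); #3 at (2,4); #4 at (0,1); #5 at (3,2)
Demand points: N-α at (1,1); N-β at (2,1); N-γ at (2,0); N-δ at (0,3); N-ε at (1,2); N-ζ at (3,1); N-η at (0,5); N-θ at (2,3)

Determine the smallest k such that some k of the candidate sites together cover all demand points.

Coverage sets (demand points within 2 of each site):
  #1: {N-ζ}
  #2: {N-δ, N-η, N-θ}
  #3: {N-δ, N-ε, N-η, N-θ}
  #4: {N-α, N-β, N-γ, N-δ, N-ε, N-θ}
  #5: {N-α, N-β, N-γ, N-ε, N-ζ, N-θ}
No single site covers all 8 demand points.
But {#2, #5} covers everything, so the minimum is 2.

2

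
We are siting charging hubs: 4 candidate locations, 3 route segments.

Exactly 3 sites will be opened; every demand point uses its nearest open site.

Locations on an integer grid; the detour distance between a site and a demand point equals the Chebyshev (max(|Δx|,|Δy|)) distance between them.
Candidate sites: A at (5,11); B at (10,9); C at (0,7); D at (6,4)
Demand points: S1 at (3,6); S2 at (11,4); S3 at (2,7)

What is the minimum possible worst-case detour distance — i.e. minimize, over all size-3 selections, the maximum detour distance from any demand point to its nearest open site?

5

Open {A, B, C}.
  Farthest demand point is S2 at detour distance 5 (to B); all others are ≤ 5.
With {A, B, D} the worst case is 5.
With {A, C, D} the worst case is 5.
No size-3 selection achieves below 5.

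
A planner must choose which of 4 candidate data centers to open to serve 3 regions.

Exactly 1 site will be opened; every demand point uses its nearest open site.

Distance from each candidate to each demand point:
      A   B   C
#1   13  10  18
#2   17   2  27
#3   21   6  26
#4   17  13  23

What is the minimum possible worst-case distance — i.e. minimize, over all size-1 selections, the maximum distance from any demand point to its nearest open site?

Open {#1}.
  Farthest demand point is C at distance 18 (to #1); all others are ≤ 18.
With {#4} the worst case is 23.
With {#3} the worst case is 26.
No size-1 selection achieves below 18.

18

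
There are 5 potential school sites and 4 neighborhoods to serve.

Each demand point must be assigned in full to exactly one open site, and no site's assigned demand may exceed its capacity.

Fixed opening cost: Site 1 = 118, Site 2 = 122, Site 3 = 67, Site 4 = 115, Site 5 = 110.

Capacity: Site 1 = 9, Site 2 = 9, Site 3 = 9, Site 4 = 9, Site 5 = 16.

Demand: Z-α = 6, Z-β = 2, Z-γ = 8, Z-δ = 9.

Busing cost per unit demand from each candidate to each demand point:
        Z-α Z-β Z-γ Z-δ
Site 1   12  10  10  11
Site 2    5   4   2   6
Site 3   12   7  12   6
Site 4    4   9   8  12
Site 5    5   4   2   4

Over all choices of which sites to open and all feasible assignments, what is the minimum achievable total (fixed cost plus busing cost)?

Open {Site 3, Site 5}; cheapest assignment that respects the capacities:
  Site 3 (cap 9, load 9): Z-δ — cost 9×6 = 54
  Site 5 (cap 16, load 16): Z-α, Z-β, Z-γ — cost 6×5 + 2×4 + 8×2 = 54
  Shipping 108, fixed 177 → total 285.
  Any other capacity-feasible assignment to {Site 3, Site 5} ships for at least 108.
Compare {Site 2, Site 5}: its best feasible assignment gives total 340.
Compare {Site 1, Site 5}: its best feasible assignment gives total 381.
Every other set of open sites that can feasibly serve all demand totals ≥ 340 even under its best assignment. Minimum: 285.

285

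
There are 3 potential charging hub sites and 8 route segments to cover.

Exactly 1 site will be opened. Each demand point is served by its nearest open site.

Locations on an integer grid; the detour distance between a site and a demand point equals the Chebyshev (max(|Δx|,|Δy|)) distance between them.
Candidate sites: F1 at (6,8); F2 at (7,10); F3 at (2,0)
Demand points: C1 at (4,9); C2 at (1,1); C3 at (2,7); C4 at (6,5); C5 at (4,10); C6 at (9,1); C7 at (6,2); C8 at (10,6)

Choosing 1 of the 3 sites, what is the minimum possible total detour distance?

35

Open {F1}.
  C1→F1 2, C2→F1 7, C3→F1 4, C4→F1 3, C5→F1 2, C6→F1 7, C7→F1 6, C8→F1 4  ⇒ total 35.
Compare {F2}: total 46.
Compare {F3}: total 51.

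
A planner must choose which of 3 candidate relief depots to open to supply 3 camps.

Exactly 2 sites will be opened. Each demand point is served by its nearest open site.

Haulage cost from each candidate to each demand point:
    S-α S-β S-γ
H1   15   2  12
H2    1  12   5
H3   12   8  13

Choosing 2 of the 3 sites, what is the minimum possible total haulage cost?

8

Open {H1, H2}.
  S-α→H2 1, S-β→H1 2, S-γ→H2 5  ⇒ total 8.
Compare {H2, H3}: total 14.
Compare {H1, H3}: total 26.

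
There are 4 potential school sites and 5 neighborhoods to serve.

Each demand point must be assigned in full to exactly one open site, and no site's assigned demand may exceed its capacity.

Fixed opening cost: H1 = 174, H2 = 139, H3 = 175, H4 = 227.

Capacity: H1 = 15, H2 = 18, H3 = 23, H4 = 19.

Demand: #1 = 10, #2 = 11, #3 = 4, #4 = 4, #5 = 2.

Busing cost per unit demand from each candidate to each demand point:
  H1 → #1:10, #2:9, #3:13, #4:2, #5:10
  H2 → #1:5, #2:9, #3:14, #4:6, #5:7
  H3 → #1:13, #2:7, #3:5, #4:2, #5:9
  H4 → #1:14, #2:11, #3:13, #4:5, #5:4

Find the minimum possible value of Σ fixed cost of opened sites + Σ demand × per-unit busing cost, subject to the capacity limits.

Open {H2, H3}; cheapest assignment that respects the capacities:
  H2 (cap 18, load 12): #1, #5 — cost 10×5 + 2×7 = 64
  H3 (cap 23, load 19): #2, #3, #4 — cost 11×7 + 4×5 + 4×2 = 105
  Shipping 169, fixed 314 → total 483.
  Any other capacity-feasible assignment to {H2, H3} ships for at least 169.
Compare {H1, H2}: its best feasible assignment gives total 540.
Compare {H1, H3}: its best feasible assignment gives total 572.
Every other set of open sites that can feasibly serve all demand totals ≥ 540 even under its best assignment. Minimum: 483.

483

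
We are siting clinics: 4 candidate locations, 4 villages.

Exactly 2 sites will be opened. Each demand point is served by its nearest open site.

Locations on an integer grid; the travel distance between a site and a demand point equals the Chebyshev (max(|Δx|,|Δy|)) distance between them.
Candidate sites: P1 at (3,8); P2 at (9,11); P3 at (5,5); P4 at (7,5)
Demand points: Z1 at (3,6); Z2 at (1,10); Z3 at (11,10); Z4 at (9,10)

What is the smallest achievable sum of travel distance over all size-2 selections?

7

Open {P1, P2}.
  Z1→P1 2, Z2→P1 2, Z3→P2 2, Z4→P2 1  ⇒ total 7.
Compare {P2, P3}: total 10.
Compare {P2, P4}: total 13.
No size-2 selection does better; minimum is 7.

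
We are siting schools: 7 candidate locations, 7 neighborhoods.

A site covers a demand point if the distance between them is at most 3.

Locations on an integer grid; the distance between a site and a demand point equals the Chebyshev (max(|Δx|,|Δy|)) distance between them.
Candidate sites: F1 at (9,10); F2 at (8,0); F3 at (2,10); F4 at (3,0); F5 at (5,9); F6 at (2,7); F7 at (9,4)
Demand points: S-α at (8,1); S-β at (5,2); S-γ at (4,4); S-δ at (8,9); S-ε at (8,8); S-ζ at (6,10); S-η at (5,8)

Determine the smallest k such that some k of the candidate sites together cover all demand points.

Coverage sets (demand points within 3 of each site):
  F1: {S-δ, S-ε, S-ζ}
  F2: {S-α, S-β}
  F3: {S-η}
  F4: {S-β}
  F5: {S-δ, S-ε, S-ζ, S-η}
  F6: {S-γ, S-η}
  F7: {S-α}
No 2 sites suffice: every size-2 union leaves at least one demand point uncovered.
But {F1, F2, F6} covers everything, so the minimum is 3.

3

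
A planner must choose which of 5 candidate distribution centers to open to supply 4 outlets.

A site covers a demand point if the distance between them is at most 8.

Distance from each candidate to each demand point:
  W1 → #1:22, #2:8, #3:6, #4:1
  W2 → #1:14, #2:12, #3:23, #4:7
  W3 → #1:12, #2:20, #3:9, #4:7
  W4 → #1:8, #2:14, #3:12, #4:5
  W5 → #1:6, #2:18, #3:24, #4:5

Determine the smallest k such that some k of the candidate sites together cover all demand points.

2

Coverage sets (demand points within 8 of each site):
  W1: {#2, #3, #4}
  W2: {#4}
  W3: {#4}
  W4: {#1, #4}
  W5: {#1, #4}
No single site covers all 4 demand points.
But {W1, W4} covers everything, so the minimum is 2.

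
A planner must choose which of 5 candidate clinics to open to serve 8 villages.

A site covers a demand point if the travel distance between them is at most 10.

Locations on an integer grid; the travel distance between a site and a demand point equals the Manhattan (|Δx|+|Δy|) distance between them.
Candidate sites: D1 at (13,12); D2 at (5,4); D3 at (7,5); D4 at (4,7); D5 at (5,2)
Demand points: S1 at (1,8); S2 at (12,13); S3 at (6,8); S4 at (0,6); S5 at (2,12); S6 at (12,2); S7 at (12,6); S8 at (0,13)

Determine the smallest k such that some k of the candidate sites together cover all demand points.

3

Coverage sets (demand points within 10 of each site):
  D1: {S2, S7}
  D2: {S1, S3, S4, S6, S7}
  D3: {S1, S3, S4, S6, S7}
  D4: {S1, S3, S4, S5, S7, S8}
  D5: {S1, S3, S4, S6}
No 2 sites suffice: every size-2 union leaves at least one demand point uncovered.
But {D1, D2, D4} covers everything, so the minimum is 3.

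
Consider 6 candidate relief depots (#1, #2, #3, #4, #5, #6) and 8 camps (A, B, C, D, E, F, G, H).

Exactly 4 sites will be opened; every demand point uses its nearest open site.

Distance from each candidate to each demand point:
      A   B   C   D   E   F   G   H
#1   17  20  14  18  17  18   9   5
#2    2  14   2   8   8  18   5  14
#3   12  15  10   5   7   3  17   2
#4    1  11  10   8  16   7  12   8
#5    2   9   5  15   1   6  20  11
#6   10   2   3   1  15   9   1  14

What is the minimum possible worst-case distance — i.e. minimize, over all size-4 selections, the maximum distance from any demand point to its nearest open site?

Open {#1, #3, #5, #6}.
  Farthest demand point is C at distance 3 (to #6); all others are ≤ 3.
With {#2, #3, #5, #6} the worst case is 3.
With {#3, #4, #5, #6} the worst case is 3.
No size-4 selection achieves below 3.

3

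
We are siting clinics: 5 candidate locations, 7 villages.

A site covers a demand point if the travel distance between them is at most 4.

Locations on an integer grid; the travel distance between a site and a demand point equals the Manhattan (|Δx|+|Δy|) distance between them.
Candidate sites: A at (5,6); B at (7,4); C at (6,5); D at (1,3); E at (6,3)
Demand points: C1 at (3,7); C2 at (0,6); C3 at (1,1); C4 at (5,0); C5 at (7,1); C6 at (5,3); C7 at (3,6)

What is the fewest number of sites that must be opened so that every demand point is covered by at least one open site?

3

Coverage sets (demand points within 4 of each site):
  A: {C1, C6, C7}
  B: {C5, C6}
  C: {C6, C7}
  D: {C2, C3, C6}
  E: {C4, C5, C6}
No 2 sites suffice: every size-2 union leaves at least one demand point uncovered.
But {A, D, E} covers everything, so the minimum is 3.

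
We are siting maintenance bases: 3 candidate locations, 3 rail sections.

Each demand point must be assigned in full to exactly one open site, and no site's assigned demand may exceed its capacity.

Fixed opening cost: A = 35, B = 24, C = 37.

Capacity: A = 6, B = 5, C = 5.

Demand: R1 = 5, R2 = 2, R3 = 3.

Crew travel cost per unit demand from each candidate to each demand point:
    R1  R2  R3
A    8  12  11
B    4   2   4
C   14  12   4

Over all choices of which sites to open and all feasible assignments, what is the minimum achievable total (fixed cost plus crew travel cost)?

115

Open {A, B}; cheapest assignment that respects the capacities:
  A (cap 6, load 5): R1 — cost 5×8 = 40
  B (cap 5, load 5): R2, R3 — cost 2×2 + 3×4 = 16
  Shipping 56, fixed 59 → total 115.
  Any other capacity-feasible assignment to {A, B} ships for at least 56.
Compare {B, C}: its best feasible assignment gives total 117.
Compare {A, C}: its best feasible assignment gives total 148.
Every other set of open sites that can feasibly serve all demand totals ≥ 117 even under its best assignment. Minimum: 115.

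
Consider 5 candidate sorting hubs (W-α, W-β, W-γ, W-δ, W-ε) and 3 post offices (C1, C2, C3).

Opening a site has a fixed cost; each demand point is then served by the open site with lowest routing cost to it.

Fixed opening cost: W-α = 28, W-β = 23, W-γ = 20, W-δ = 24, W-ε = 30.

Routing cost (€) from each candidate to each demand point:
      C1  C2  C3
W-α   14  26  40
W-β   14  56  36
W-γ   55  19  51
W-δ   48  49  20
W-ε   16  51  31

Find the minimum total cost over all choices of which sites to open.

Open {W-α}: assign each demand point to its cheapest open site.
  C1→W-α 14, C2→W-α 26, C3→W-α 40
  routing cost 80, fixed 28 → total 108.
Compare {W-α, W-δ}: routing cost 60 + fixed 52 = 112.
Compare {W-β, W-γ}: routing cost 69 + fixed 43 = 112.
Compare {W-γ, W-ε}: routing cost 66 + fixed 50 = 116.
All other subsets cost ≥ 112. Minimum total cost: 108.

108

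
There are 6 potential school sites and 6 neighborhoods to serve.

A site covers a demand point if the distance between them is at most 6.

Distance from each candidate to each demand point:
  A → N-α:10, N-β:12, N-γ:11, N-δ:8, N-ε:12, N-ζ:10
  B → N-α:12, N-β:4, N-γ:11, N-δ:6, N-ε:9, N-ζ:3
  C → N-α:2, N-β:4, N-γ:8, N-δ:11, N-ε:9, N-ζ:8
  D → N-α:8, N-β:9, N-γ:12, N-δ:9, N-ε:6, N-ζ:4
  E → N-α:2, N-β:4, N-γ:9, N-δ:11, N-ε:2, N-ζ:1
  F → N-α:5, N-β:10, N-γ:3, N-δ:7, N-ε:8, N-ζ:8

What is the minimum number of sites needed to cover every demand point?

3

Coverage sets (demand points within 6 of each site):
  A: {}
  B: {N-β, N-δ, N-ζ}
  C: {N-α, N-β}
  D: {N-ε, N-ζ}
  E: {N-α, N-β, N-ε, N-ζ}
  F: {N-α, N-γ}
No 2 sites suffice: every size-2 union leaves at least one demand point uncovered.
But {B, D, F} covers everything, so the minimum is 3.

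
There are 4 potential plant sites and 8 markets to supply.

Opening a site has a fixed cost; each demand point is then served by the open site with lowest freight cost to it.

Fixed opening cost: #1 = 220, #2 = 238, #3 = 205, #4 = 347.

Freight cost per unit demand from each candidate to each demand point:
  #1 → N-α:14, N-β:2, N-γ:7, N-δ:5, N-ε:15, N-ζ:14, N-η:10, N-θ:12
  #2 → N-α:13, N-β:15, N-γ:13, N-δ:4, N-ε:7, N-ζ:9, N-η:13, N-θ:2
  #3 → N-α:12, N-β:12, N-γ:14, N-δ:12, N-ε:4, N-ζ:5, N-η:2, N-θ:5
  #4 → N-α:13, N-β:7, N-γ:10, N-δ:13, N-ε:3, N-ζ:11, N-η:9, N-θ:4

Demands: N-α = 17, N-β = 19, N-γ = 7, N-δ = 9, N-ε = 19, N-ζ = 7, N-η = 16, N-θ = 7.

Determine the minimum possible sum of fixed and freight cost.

939

Open {#1, #3}: assign each demand point to its cheapest open site.
  N-α→#3 17×12=204, N-β→#1 19×2=38, N-γ→#1 7×7=49, N-δ→#1 9×5=45, N-ε→#3 19×4=76, N-ζ→#3 7×5=35, N-η→#3 16×2=32, N-θ→#3 7×5=35
  freight cost 514, fixed 425 → total 939.
Compare {#3}: freight cost 816 + fixed 205 = 1021.
Compare {#1, #2, #3}: freight cost 484 + fixed 663 = 1147.
Compare {#2, #3}: freight cost 716 + fixed 443 = 1159.
All other subsets cost ≥ 1021. Minimum total cost: 939.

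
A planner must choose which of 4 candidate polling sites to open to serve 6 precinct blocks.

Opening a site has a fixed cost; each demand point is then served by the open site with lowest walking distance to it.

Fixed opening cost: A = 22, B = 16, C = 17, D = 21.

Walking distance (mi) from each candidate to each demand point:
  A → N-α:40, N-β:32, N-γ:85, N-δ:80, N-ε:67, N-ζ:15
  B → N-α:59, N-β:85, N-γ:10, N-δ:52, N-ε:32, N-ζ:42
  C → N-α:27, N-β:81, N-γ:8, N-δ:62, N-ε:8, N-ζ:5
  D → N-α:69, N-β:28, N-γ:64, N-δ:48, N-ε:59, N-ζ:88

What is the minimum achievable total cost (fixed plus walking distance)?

162

Open {C, D}: assign each demand point to its cheapest open site.
  N-α→C 27, N-β→D 28, N-γ→C 8, N-δ→D 48, N-ε→C 8, N-ζ→C 5
  walking distance 124, fixed 38 → total 162.
Compare {B, C, D}: walking distance 124 + fixed 54 = 178.
Compare {A, C}: walking distance 142 + fixed 39 = 181.
Compare {A, C, D}: walking distance 124 + fixed 60 = 184.
All other subsets cost ≥ 178. Minimum total cost: 162.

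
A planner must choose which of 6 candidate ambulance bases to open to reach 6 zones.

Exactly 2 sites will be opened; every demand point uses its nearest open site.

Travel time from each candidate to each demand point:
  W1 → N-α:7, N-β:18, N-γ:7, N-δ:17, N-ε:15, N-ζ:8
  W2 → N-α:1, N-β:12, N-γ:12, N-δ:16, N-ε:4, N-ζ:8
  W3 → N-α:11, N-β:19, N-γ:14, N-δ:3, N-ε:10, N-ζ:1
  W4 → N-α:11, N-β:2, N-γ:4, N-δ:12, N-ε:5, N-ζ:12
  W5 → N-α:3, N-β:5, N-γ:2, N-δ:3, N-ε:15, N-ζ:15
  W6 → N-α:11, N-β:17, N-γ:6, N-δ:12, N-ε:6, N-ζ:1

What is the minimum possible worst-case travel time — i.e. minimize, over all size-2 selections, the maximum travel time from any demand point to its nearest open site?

6

Open {W5, W6}.
  Farthest demand point is N-ε at travel time 6 (to W6); all others are ≤ 6.
With {W2, W5} the worst case is 8.
With {W3, W5} the worst case is 10.
No size-2 selection achieves below 6.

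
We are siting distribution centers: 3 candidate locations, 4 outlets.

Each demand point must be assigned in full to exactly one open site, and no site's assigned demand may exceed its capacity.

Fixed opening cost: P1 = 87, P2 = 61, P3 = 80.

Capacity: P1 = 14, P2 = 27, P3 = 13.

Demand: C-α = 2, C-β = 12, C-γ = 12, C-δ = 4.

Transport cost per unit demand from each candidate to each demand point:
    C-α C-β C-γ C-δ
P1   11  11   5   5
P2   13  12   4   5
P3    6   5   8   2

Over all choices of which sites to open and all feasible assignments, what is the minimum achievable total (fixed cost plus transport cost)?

Open {P2, P3}; cheapest assignment that respects the capacities:
  P2 (cap 27, load 18): C-α, C-γ, C-δ — cost 2×13 + 12×4 + 4×5 = 94
  P3 (cap 13, load 12): C-β — cost 12×5 = 60
  Shipping 154, fixed 141 → total 295.
  Any other capacity-feasible assignment to {P2, P3} ships for at least 154.
Compare {P1, P2}: its best feasible assignment gives total 370.
Compare {P1, P2, P3}: its best feasible assignment gives total 378.
Every other set of open sites that can feasibly serve all demand totals ≥ 370 even under its best assignment. Minimum: 295.

295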